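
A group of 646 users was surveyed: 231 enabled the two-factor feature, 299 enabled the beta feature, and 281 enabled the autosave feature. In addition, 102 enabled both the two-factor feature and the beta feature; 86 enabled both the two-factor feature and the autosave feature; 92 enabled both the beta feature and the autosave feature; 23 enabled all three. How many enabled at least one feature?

554

Using inclusion–exclusion:
N(≥1) = 231 + 299 + 281 − 102 − 86 − 92 + 23 = 554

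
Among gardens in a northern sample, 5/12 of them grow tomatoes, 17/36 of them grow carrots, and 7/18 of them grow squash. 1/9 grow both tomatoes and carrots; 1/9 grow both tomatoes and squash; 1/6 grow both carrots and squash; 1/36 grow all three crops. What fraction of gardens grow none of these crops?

1/12

P(union) = 5/12 + 17/36 + 7/18 − 1/9 − 1/9 − 1/6 + 1/36 = 11/12
P(none) = 1 − 11/12 = 1/12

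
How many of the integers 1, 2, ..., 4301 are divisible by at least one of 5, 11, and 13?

Using inclusion–exclusion:
⌊4301/5⌋ + ⌊4301/11⌋ + ⌊4301/13⌋ − ⌊4301/55⌋ − ⌊4301/65⌋ − ⌊4301/143⌋ + ⌊4301/715⌋ = 860 + 391 + 330 − 78 − 66 − 30 + 6 = 1413

1413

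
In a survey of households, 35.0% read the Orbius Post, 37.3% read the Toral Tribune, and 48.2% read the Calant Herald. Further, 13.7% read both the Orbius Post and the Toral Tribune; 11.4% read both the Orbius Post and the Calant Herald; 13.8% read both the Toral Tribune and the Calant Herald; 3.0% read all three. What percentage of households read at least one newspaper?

P(union) = 35.0 + 37.3 + 48.2 − 13.7 − 11.4 − 13.8 + 3.0 = 84.6%

84.6%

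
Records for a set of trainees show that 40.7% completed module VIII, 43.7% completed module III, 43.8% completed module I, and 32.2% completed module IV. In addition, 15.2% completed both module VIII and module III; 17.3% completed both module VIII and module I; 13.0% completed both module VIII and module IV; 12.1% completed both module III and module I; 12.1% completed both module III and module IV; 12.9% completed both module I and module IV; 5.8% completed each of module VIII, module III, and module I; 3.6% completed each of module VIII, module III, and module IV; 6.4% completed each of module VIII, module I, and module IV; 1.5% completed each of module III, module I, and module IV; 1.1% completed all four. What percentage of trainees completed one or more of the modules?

94.0%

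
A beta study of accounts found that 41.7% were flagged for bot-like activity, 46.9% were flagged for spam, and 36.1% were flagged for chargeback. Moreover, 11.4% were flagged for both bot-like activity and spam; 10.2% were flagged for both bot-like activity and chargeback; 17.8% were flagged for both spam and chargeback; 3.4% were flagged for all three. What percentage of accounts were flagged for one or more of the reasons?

88.7%

Apply inclusion-exclusion:
P(at least one) = 41.7 + 46.9 + 36.1 − 11.4 − 10.2 − 17.8 + 3.4 = 88.7%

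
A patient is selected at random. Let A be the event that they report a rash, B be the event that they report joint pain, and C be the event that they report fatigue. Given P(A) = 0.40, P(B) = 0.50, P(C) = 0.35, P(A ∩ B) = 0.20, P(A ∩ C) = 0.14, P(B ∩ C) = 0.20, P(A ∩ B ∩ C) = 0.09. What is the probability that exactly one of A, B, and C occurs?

0.44

By inclusion–exclusion (exactly-one form):
P(exactly one) = 0.40 + 0.50 + 0.35 − 2·0.20 − 2·0.14 − 2·0.20 + 3·0.09 = 0.44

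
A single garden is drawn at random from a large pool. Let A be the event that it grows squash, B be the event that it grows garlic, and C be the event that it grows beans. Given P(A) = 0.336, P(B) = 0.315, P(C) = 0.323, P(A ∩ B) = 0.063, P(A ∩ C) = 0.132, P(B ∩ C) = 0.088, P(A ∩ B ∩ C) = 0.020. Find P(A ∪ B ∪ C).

0.711

By inclusion-exclusion,
P(A ∪ B ∪ C) = 0.336 + 0.315 + 0.323 − 0.063 − 0.132 − 0.088 + 0.020 = 0.711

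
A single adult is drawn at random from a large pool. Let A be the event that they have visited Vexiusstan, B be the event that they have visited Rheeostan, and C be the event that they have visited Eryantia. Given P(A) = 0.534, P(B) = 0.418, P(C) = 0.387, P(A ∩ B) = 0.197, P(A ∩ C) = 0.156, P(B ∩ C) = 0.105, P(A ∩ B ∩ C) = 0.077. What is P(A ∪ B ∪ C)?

Inclusion–exclusion gives
P(A ∪ B ∪ C) = 0.534 + 0.418 + 0.387 − 0.197 − 0.156 − 0.105 + 0.077 = 0.958

0.958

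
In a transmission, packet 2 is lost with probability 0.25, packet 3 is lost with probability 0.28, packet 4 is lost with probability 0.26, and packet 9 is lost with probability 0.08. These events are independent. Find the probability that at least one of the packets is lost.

Since the events are independent, P(none) is the product of the individual non-occurrence probabilities.
P(none) = (1 − 0.25) × (1 − 0.28) × (1 − 0.26) × (1 − 0.08) = 0.75 × 0.72 × 0.74 × 0.92 = 0.367632
P(at least one) = 1 − 0.367632 = 0.632368

0.632368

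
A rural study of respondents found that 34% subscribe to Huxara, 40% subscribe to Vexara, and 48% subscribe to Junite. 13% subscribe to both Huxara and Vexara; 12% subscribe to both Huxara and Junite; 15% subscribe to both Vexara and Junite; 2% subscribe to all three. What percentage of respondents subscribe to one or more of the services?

By inclusion–exclusion:
P(≥1) = 34 + 40 + 48 − 13 − 12 − 15 + 2 = 84%

84%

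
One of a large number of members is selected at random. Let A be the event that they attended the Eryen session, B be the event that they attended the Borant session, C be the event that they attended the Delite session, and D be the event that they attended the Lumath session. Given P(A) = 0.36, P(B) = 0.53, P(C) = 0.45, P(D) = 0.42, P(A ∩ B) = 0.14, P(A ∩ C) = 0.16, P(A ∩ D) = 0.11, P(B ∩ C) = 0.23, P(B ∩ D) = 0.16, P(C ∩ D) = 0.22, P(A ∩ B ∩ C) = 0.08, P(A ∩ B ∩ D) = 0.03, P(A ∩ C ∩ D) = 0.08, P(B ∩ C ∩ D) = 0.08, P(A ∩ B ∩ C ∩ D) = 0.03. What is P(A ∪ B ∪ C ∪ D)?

0.98

P(A ∪ B ∪ C ∪ D) = 0.36 + 0.53 + 0.45 + 0.42 − 0.14 − 0.16 − 0.11 − 0.23 − 0.16 − 0.22 + 0.08 + 0.03 + 0.08 + 0.08 − 0.03 = 0.98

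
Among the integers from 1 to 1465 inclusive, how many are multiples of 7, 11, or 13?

410

floor(1465/7) + floor(1465/11) + floor(1465/13) − floor(1465/77) − floor(1465/91) − floor(1465/143) + floor(1465/1001) = 209 + 133 + 112 − 19 − 16 − 10 + 1 = 410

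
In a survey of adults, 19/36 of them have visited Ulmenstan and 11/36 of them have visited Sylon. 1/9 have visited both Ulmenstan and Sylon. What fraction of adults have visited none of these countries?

By inclusion-exclusion,
P(≥1) = 19/36 + 11/36 − 1/9 = 13/18
P(none) = 1 − 13/18 = 5/18

5/18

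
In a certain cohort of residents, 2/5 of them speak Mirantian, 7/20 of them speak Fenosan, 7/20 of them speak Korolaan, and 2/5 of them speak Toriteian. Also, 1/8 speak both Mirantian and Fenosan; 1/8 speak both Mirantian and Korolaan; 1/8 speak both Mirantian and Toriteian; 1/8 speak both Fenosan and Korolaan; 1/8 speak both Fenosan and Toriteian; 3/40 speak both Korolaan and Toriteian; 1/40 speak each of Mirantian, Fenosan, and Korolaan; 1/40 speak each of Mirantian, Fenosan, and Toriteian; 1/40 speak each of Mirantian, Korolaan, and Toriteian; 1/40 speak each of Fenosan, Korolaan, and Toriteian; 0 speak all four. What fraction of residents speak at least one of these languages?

9/10

P(at least one) = 2/5 + 7/20 + 7/20 + 2/5 − 1/8 − 1/8 − 1/8 − 1/8 − 1/8 − 3/40 + 1/40 + 1/40 + 1/40 + 1/40 − 0 = 9/10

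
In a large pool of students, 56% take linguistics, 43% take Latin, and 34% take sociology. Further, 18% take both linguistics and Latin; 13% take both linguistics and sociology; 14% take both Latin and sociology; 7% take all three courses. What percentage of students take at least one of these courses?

Inclusion–exclusion gives
P(at least one) = 56 + 43 + 34 − 18 − 13 − 14 + 7 = 95%

95%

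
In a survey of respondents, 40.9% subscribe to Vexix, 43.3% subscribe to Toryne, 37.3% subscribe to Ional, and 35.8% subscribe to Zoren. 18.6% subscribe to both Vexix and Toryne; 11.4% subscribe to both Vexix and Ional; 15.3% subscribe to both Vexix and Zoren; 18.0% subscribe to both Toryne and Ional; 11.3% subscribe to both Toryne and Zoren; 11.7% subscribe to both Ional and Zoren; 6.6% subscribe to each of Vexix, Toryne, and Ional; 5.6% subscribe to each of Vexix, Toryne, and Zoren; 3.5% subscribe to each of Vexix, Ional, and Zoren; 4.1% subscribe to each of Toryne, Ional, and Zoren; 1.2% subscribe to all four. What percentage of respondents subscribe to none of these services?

Inclusion–exclusion gives
P(union) = 40.9 + 43.3 + 37.3 + 35.8 − 18.6 − 11.4 − 15.3 − 18.0 − 11.3 − 11.7 + 6.6 + 5.6 + 3.5 + 4.1 − 1.2 = 89.6%
P(none) = 100% − 89.6% = 10.4%

10.4%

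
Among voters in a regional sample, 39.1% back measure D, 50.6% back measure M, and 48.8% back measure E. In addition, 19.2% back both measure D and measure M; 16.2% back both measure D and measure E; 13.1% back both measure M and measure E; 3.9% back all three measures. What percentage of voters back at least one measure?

93.9%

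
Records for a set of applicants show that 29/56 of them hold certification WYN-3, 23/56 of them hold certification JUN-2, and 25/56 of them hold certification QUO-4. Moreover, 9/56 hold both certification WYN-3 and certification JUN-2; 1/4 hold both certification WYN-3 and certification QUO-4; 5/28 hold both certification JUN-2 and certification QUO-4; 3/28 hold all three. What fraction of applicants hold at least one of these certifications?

Apply inclusion-exclusion:
P(union) = 29/56 + 23/56 + 25/56 − 9/56 − 1/4 − 5/28 + 3/28 = 25/28

25/28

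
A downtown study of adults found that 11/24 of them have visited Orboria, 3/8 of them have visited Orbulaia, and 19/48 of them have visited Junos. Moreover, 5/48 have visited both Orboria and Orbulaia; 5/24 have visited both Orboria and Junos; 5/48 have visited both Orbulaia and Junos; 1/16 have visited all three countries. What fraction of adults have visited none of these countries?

1/8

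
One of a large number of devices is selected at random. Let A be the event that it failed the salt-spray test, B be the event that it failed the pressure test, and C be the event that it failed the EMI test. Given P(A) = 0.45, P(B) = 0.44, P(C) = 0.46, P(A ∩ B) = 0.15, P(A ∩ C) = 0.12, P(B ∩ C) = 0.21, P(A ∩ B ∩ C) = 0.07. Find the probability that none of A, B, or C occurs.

0.06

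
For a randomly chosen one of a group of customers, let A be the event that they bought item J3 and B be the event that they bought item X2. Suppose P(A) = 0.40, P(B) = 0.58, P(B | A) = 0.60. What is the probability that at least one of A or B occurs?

0.74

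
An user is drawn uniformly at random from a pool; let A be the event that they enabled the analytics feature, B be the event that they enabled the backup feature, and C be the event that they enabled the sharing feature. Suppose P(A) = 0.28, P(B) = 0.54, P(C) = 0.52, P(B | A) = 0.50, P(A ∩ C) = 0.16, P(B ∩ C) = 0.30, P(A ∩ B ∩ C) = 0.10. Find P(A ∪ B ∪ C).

0.84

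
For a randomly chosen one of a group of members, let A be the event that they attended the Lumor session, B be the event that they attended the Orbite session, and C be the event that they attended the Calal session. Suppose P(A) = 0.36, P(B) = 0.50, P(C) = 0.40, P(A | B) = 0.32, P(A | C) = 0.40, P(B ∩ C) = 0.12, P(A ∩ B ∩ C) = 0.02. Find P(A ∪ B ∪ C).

0.84

P(A ∩ B) = P(B)·P(A|B) = 0.50 × 0.32 = 0.16
P(A ∩ C) = P(C)·P(A|C) = 0.40 × 0.40 = 0.16
P(A ∪ B ∪ C) = 0.36 + 0.50 + 0.40 − 0.16 − 0.16 − 0.12 + 0.02 = 0.84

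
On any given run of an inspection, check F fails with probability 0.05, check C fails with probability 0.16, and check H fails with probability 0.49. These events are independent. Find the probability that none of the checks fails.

P(none) = (1 − 0.05) × (1 − 0.16) × (1 − 0.49) = 0.95 × 0.84 × 0.51 = 0.40698

0.40698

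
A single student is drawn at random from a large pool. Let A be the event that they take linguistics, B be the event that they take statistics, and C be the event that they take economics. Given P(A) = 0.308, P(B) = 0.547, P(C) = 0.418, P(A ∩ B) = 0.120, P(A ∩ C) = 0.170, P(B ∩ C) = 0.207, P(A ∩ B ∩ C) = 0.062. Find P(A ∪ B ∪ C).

0.838

P(A ∪ B ∪ C) = 0.308 + 0.547 + 0.418 − 0.120 − 0.170 − 0.207 + 0.062 = 0.838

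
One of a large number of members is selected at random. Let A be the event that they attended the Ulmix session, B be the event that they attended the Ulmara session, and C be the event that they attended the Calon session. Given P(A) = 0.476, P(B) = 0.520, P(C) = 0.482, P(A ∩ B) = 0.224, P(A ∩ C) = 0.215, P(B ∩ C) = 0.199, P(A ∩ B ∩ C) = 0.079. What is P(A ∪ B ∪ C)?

0.919

P(A ∪ B ∪ C) = 0.476 + 0.520 + 0.482 − 0.224 − 0.215 − 0.199 + 0.079 = 0.919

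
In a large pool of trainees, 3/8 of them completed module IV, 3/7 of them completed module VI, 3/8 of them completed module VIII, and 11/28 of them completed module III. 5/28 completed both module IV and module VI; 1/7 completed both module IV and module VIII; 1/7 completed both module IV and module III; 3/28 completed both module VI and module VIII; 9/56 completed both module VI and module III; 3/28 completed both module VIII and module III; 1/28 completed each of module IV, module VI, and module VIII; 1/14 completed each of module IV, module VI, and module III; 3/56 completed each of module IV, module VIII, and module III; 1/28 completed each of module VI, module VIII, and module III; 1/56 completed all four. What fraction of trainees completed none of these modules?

P(at least one) = 3/8 + 3/7 + 3/8 + 11/28 − 5/28 − 1/7 − 1/7 − 3/28 − 9/56 − 3/28 + 1/28 + 1/14 + 3/56 + 1/28 − 1/56 = 51/56
P(none) = 1 − 51/56 = 5/56

5/56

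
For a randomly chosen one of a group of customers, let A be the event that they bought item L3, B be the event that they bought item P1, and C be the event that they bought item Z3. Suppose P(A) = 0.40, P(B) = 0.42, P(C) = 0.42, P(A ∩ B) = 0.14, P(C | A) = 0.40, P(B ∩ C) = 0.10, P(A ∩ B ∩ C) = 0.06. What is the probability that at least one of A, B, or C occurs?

P(A ∩ C) = P(A)·P(C|A) = 0.40 × 0.40 = 0.16
P(A ∪ B ∪ C) = 0.40 + 0.42 + 0.42 − 0.14 − 0.16 − 0.10 + 0.06 = 0.90

0.90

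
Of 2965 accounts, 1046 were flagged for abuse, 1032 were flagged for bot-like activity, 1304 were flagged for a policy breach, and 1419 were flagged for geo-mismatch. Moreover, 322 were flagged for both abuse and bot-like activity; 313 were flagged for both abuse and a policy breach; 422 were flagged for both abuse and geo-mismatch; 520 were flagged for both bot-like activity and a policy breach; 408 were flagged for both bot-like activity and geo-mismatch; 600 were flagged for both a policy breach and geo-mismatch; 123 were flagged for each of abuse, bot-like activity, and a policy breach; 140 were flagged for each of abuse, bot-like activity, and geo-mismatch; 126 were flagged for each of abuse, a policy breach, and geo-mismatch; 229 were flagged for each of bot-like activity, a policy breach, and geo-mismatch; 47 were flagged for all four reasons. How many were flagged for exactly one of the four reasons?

By inclusion–exclusion (exactly-one form):
|exactly one| = 1046 + 1032 + 1304 + 1419 − 2·322 − 2·313 − 2·422 − 2·520 − 2·408 − 2·600 + 3·123 + 3·140 + 3·126 + 3·229 − 4·47 = 1297

1297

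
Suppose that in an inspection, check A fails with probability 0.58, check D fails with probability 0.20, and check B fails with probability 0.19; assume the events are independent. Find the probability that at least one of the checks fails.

P(none) = (1 − 0.58) × (1 − 0.20) × (1 − 0.19) = 0.42 × 0.80 × 0.81 = 0.27216
P(at least one) = 1 − 0.27216 = 0.72784

0.72784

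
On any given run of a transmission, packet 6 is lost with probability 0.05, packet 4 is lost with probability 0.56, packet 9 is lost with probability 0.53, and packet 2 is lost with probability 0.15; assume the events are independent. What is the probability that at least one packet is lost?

P(none) = (1 − 0.05) × (1 − 0.56) × (1 − 0.53) × (1 − 0.15) = 0.95 × 0.44 × 0.47 × 0.85 = 0.166991
P(at least one) = 1 − 0.166991 = 0.833009

0.833009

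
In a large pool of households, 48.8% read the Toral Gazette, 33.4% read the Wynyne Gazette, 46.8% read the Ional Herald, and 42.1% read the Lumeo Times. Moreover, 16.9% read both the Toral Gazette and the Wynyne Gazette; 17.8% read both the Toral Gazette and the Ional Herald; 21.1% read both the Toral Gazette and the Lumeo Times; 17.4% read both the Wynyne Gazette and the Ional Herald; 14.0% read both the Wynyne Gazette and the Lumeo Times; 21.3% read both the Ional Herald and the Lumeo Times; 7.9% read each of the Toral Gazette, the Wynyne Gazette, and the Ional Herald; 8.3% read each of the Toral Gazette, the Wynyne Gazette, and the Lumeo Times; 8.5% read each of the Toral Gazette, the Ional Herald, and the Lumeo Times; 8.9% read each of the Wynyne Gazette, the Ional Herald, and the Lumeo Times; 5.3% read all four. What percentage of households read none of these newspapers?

P(union) = 48.8 + 33.4 + 46.8 + 42.1 − 16.9 − 17.8 − 21.1 − 17.4 − 14.0 − 21.3 + 7.9 + 8.3 + 8.5 + 8.9 − 5.3 = 90.9%
P(none) = 100% − 90.9% = 9.1%

9.1%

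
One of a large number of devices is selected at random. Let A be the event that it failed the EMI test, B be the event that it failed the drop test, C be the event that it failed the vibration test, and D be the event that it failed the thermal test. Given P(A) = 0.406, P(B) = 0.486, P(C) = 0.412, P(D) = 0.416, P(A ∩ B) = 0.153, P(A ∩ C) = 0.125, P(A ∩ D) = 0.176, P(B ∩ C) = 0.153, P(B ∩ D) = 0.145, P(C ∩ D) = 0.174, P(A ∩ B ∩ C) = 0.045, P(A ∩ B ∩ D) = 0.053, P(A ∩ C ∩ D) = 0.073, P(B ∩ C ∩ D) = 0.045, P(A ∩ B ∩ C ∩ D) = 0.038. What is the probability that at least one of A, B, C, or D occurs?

0.972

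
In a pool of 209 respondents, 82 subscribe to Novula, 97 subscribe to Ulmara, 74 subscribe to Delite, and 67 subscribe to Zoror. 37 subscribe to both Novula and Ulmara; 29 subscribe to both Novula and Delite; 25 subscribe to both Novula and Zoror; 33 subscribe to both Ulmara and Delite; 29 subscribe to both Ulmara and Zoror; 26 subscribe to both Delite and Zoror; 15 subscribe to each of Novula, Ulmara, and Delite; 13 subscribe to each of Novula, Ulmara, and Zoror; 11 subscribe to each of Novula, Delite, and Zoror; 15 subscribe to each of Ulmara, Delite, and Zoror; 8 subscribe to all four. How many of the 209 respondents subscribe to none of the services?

By inclusion-exclusion,
|union| = 82 + 97 + 74 + 67 − 37 − 29 − 25 − 33 − 29 − 26 + 15 + 13 + 11 + 15 − 8 = 187
None: 209 − 187 = 22

22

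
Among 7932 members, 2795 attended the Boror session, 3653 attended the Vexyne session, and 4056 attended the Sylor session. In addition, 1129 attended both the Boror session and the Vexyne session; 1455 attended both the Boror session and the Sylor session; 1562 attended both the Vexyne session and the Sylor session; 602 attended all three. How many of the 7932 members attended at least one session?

Inclusion–exclusion gives
N(≥1) = 2795 + 3653 + 4056 − 1129 − 1455 − 1562 + 602 = 6960

6960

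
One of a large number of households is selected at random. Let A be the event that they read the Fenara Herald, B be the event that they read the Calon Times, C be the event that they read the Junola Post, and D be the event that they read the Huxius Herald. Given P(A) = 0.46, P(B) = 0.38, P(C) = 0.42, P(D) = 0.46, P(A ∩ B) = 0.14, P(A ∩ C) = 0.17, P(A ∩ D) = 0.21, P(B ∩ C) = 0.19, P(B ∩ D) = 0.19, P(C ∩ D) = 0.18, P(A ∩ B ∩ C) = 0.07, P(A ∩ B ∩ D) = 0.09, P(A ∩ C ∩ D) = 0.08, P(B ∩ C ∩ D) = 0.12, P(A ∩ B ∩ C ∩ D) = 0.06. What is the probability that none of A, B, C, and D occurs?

0.06

P(A ∪ B ∪ C ∪ D) = 0.46 + 0.38 + 0.42 + 0.46 − 0.14 − 0.17 − 0.21 − 0.19 − 0.19 − 0.18 + 0.07 + 0.09 + 0.08 + 0.12 − 0.06 = 0.94
P(none) = 1 − 0.94 = 0.06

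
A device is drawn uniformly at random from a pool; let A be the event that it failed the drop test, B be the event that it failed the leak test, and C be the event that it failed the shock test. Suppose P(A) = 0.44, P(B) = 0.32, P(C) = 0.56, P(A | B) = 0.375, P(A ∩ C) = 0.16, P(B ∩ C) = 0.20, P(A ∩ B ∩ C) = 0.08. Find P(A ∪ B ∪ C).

0.92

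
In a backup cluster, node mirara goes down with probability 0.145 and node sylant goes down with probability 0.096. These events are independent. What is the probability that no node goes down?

0.77292

P(none) = (1 − 0.145) × (1 − 0.096) = 0.855 × 0.904 = 0.77292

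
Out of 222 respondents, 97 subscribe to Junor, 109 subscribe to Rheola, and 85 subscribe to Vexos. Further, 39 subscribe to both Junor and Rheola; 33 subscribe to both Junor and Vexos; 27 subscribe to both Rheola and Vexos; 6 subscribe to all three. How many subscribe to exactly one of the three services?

111

|exactly one| = 97 + 109 + 85 − 2·39 − 2·33 − 2·27 + 3·6 = 111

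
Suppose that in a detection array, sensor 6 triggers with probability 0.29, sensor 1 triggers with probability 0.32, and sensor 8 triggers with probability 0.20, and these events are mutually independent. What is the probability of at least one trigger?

0.61376

P(none) = (1 − 0.29) × (1 − 0.32) × (1 − 0.20) = 0.71 × 0.68 × 0.80 = 0.38624
P(at least one) = 1 − 0.38624 = 0.61376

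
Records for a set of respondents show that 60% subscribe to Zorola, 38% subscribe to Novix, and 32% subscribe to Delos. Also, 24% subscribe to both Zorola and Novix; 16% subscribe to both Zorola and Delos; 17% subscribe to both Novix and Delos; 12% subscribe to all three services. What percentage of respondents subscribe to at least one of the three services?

85%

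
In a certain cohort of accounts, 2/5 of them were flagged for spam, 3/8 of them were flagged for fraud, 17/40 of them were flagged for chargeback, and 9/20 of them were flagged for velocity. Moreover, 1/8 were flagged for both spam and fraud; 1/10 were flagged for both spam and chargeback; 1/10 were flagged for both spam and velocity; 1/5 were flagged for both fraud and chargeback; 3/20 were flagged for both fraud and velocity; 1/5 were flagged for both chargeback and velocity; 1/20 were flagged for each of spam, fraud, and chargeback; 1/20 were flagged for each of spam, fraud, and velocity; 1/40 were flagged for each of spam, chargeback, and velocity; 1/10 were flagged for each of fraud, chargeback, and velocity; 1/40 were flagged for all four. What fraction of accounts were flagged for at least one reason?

P(at least one) = 2/5 + 3/8 + 17/40 + 9/20 − 1/8 − 1/10 − 1/10 − 1/5 − 3/20 − 1/5 + 1/20 + 1/20 + 1/40 + 1/10 − 1/40 = 39/40

39/40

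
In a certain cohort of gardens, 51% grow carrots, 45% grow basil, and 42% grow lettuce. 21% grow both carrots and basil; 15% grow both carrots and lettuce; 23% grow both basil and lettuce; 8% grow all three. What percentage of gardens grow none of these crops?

By inclusion-exclusion,
P(union) = 51 + 45 + 42 − 21 − 15 − 23 + 8 = 87%
P(none) = 100% − 87% = 13%

13%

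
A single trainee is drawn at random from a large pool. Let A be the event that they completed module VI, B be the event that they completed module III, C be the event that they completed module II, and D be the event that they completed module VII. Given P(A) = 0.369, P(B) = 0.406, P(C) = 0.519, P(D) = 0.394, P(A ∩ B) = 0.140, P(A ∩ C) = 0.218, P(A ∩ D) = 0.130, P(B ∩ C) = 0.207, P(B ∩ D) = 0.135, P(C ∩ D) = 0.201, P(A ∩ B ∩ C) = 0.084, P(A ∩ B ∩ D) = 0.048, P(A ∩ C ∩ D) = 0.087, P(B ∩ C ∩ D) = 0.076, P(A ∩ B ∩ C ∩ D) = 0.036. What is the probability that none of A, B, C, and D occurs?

Apply inclusion-exclusion:
P(A ∪ B ∪ C ∪ D) = 0.369 + 0.406 + 0.519 + 0.394 − 0.140 − 0.218 − 0.130 − 0.207 − 0.135 − 0.201 + 0.084 + 0.048 + 0.087 + 0.076 − 0.036 = 0.916
P(none) = 1 − 0.916 = 0.084

0.084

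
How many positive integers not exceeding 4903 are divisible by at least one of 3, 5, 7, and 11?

2864

Using inclusion–exclusion:
⌊4903/3⌋ + ⌊4903/5⌋ + ⌊4903/7⌋ + ⌊4903/11⌋ − ⌊4903/15⌋ − ⌊4903/21⌋ − ⌊4903/33⌋ − ⌊4903/35⌋ − ⌊4903/55⌋ − ⌊4903/77⌋ + ⌊4903/105⌋ + ⌊4903/165⌋ + ⌊4903/231⌋ + ⌊4903/385⌋ − ⌊4903/1155⌋ = 1634 + 980 + 700 + 445 − 326 − 233 − 148 − 140 − 89 − 63 + 46 + 29 + 21 + 12 − 4 = 2864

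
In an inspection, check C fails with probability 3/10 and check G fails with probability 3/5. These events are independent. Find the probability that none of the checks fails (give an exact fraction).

Since the events are independent, P(none) is the product of the individual non-occurrence probabilities.
P(none) = (1 − 3/10) × (1 − 3/5) = 7/10 × 2/5 = 7/25

7/25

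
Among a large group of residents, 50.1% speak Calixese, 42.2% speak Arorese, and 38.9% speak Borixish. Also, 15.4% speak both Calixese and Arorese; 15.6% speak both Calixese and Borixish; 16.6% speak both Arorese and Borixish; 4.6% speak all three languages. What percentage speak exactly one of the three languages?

49.8%

By inclusion–exclusion (exactly-one form):
P(exactly one) = 50.1 + 42.2 + 38.9 − 2·15.4 − 2·15.6 − 2·16.6 + 3·4.6 = 49.8%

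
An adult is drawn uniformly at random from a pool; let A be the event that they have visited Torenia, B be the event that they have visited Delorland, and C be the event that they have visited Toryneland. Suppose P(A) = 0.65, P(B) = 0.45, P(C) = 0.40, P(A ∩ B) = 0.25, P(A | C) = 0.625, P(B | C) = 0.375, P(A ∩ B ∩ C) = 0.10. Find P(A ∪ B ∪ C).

0.95

P(A ∩ C) = P(C)·P(A|C) = 0.40 × 0.625 = 0.25
P(B ∩ C) = P(C)·P(B|C) = 0.40 × 0.375 = 0.15
P(A ∪ B ∪ C) = 0.65 + 0.45 + 0.40 − 0.25 − 0.25 − 0.15 + 0.10 = 0.95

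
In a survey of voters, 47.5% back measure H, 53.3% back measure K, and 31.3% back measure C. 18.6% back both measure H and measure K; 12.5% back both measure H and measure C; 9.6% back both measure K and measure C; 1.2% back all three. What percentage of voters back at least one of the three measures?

92.6%

By inclusion–exclusion:
P(at least one) = 47.5 + 53.3 + 31.3 − 18.6 − 12.5 − 9.6 + 1.2 = 92.6%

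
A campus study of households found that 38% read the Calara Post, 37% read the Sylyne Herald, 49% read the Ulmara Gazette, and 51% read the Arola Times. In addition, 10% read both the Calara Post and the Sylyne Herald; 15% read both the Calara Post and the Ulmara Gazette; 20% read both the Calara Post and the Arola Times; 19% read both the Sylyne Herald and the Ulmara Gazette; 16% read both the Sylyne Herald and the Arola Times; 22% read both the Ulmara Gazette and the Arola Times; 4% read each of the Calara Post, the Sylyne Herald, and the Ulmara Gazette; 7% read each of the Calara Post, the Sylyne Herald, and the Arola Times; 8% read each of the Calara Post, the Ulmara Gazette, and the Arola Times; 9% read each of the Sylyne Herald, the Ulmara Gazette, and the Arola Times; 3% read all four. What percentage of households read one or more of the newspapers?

P(≥1) = 38 + 37 + 49 + 51 − 10 − 15 − 20 − 19 − 16 − 22 + 4 + 7 + 8 + 9 − 3 = 98%

98%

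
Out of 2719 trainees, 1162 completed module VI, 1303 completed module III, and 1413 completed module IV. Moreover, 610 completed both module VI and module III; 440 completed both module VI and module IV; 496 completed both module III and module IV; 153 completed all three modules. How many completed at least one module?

N(≥1) = 1162 + 1303 + 1413 − 610 − 440 − 496 + 153 = 2485

2485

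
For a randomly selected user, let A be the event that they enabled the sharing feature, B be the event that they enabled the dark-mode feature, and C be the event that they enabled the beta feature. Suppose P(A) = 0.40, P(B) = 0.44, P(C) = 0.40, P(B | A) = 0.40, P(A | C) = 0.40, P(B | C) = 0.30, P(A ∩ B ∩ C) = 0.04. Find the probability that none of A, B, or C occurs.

0.16

P(A ∩ B) = P(A)·P(B|A) = 0.40 × 0.40 = 0.16
P(A ∩ C) = P(C)·P(A|C) = 0.40 × 0.40 = 0.16
P(B ∩ C) = P(C)·P(B|C) = 0.40 × 0.30 = 0.12
By inclusion–exclusion:
P(A ∪ B ∪ C) = 0.40 + 0.44 + 0.40 − 0.16 − 0.16 − 0.12 + 0.04 = 0.84
P(none) = 1 − 0.84 = 0.16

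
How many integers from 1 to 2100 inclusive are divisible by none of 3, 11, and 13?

Using inclusion–exclusion:
floor(2100/3) + floor(2100/11) + floor(2100/13) − floor(2100/33) − floor(2100/39) − floor(2100/143) + floor(2100/429) = 700 + 190 + 161 − 63 − 53 − 14 + 4 = 925
2100 − 925 = 1175

1175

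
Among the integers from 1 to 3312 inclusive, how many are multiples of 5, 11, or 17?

1045

⌊3312/5⌋ + ⌊3312/11⌋ + ⌊3312/17⌋ − ⌊3312/55⌋ − ⌊3312/85⌋ − ⌊3312/187⌋ + ⌊3312/935⌋ = 662 + 301 + 194 − 60 − 38 − 17 + 3 = 1045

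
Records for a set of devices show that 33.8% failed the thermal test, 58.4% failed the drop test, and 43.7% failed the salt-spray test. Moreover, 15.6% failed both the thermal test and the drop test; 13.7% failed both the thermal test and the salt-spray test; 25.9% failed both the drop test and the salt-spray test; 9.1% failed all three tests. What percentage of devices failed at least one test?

89.8%

P(union) = 33.8 + 58.4 + 43.7 − 15.6 − 13.7 − 25.9 + 9.1 = 89.8%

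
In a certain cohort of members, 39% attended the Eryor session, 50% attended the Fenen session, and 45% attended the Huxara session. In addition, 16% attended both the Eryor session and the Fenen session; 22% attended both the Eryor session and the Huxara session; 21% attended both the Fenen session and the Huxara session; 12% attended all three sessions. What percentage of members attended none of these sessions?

Inclusion–exclusion gives
P(≥1) = 39 + 50 + 45 − 16 − 22 − 21 + 12 = 87%
P(none) = 100% − 87% = 13%

13%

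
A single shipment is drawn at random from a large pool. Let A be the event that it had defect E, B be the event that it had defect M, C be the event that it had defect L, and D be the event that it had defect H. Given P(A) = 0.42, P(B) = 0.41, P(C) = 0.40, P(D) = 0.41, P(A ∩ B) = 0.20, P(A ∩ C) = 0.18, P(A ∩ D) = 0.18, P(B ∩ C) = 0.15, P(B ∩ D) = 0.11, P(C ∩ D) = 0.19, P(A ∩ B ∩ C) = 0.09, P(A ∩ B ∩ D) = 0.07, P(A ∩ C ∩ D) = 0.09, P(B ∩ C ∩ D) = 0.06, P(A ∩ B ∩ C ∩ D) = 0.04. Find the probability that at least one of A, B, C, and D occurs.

0.90

P(A ∪ B ∪ C ∪ D) = 0.42 + 0.41 + 0.40 + 0.41 − 0.20 − 0.18 − 0.18 − 0.15 − 0.11 − 0.19 + 0.09 + 0.07 + 0.09 + 0.06 − 0.04 = 0.90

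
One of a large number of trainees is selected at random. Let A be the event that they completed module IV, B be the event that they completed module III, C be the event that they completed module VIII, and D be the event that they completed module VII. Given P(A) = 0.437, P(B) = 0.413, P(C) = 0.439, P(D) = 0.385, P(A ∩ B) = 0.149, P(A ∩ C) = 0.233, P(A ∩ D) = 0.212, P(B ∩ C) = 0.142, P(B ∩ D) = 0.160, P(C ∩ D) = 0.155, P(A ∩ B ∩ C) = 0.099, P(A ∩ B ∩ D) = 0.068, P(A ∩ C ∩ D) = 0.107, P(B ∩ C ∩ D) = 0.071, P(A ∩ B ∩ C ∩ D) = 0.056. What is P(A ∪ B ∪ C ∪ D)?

0.912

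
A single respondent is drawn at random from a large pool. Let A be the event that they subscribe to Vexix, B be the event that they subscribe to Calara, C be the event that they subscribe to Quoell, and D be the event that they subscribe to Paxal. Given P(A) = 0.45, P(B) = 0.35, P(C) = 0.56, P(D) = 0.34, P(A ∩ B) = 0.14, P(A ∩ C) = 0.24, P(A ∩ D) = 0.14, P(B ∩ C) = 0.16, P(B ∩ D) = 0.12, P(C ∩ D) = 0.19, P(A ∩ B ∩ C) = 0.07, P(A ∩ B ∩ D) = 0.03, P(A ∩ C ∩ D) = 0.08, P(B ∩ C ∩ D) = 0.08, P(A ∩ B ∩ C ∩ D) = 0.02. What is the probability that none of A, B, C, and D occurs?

0.05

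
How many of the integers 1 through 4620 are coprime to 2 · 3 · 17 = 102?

1449

2310 + 1540 + 271 − 770 − 135 − 90 + 45 = 3171
4620 − 3171 = 1449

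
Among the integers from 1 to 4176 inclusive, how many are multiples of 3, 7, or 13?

1974

Using inclusion–exclusion:
⌊4176/3⌋ + ⌊4176/7⌋ + ⌊4176/13⌋ − ⌊4176/21⌋ − ⌊4176/39⌋ − ⌊4176/91⌋ + ⌊4176/273⌋ = 1392 + 596 + 321 − 198 − 107 − 45 + 15 = 1974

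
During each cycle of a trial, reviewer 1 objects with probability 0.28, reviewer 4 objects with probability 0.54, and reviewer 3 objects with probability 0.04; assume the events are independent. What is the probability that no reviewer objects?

0.317952

Independence gives P(none) = ∏(1 − pᵢ).
P(none) = (1 − 0.28) × (1 − 0.54) × (1 − 0.04) = 0.72 × 0.46 × 0.96 = 0.317952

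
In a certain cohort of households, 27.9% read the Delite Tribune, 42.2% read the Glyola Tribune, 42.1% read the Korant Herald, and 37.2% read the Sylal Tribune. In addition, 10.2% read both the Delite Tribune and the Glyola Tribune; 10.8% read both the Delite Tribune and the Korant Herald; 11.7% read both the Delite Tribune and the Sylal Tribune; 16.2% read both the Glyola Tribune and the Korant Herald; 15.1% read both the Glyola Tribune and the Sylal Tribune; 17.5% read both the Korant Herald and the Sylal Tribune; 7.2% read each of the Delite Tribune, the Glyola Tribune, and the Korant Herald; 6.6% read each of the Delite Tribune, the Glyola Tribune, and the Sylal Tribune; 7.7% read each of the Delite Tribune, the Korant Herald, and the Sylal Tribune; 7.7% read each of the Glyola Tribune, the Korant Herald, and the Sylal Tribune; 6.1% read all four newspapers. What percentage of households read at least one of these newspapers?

91.0%

P(≥1) = 27.9 + 42.2 + 42.1 + 37.2 − 10.2 − 10.8 − 11.7 − 16.2 − 15.1 − 17.5 + 7.2 + 6.6 + 7.7 + 7.7 − 6.1 = 91.0%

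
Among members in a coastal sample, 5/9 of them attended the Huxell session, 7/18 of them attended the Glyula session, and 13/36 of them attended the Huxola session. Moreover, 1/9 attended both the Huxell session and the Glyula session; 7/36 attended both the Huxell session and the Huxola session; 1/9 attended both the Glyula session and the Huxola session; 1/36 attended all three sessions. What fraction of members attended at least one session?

P(union) = 5/9 + 7/18 + 13/36 − 1/9 − 7/36 − 1/9 + 1/36 = 11/12

11/12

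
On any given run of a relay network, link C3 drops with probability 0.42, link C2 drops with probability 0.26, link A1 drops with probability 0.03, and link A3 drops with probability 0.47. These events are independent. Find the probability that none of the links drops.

P(none) = (1 − 0.42) × (1 − 0.26) × (1 − 0.03) × (1 − 0.47) = 0.58 × 0.74 × 0.97 × 0.53 = 0.22065172

0.22065172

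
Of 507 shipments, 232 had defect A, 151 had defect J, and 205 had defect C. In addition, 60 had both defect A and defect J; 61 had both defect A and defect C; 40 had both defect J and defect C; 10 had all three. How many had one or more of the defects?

|at least one| = 232 + 151 + 205 − 60 − 61 − 40 + 10 = 437

437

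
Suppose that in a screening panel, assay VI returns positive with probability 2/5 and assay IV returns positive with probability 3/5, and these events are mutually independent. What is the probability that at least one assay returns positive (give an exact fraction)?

P(none) = (1 − 2/5) × (1 − 3/5) = 3/5 × 2/5 = 6/25
P(at least one) = 1 − 6/25 = 19/25

19/25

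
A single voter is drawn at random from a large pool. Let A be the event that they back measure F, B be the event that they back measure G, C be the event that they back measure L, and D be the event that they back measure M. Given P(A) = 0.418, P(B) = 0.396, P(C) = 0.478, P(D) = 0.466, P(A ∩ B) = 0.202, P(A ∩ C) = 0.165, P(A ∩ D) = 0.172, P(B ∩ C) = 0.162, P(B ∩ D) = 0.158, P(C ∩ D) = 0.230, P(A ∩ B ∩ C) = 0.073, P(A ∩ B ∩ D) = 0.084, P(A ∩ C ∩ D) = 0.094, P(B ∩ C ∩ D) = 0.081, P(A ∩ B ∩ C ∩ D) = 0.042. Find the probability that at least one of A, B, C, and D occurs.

0.959

P(A ∪ B ∪ C ∪ D) = 0.418 + 0.396 + 0.478 + 0.466 − 0.202 − 0.165 − 0.172 − 0.162 − 0.158 − 0.230 + 0.073 + 0.084 + 0.094 + 0.081 − 0.042 = 0.959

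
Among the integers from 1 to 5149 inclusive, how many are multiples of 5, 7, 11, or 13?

2186

1029 + 735 + 468 + 396 − 147 − 93 − 79 − 66 − 56 − 36 + 13 + 11 + 7 + 5 − 1 = 2186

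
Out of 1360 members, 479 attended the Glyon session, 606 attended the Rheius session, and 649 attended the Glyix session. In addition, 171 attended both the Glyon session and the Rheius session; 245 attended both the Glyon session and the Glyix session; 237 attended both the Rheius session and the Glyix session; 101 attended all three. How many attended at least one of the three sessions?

1182

N(≥1) = 479 + 606 + 649 − 171 − 245 − 237 + 101 = 1182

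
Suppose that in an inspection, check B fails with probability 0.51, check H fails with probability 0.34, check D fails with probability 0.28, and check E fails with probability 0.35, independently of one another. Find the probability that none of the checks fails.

0.1513512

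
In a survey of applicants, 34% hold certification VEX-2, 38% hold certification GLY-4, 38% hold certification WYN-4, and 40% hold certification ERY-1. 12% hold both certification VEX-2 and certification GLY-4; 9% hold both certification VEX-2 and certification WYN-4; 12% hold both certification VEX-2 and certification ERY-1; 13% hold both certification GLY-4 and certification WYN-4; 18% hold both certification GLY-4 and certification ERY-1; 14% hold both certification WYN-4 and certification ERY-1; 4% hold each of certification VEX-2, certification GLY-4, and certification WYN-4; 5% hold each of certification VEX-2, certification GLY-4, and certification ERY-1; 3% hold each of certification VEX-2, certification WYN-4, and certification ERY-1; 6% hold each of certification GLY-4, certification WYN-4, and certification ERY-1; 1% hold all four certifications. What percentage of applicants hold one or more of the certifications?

89%

P(union) = 34 + 38 + 38 + 40 − 12 − 9 − 12 − 13 − 18 − 14 + 4 + 5 + 3 + 6 − 1 = 89%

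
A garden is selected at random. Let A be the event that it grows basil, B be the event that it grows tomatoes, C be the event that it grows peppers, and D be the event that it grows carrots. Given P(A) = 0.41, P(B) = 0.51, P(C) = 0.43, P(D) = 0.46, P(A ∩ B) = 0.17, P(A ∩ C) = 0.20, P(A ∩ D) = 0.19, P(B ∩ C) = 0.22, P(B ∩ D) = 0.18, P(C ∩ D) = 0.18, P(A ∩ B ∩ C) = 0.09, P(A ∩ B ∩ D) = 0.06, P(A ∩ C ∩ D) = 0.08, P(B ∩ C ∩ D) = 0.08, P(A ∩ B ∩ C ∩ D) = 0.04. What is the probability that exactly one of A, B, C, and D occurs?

P(exactly one) = 0.41 + 0.51 + 0.43 + 0.46 − 2·0.17 − 2·0.20 − 2·0.19 − 2·0.22 − 2·0.18 − 2·0.18 + 3·0.09 + 3·0.06 + 3·0.08 + 3·0.08 − 4·0.04 = 0.30

0.30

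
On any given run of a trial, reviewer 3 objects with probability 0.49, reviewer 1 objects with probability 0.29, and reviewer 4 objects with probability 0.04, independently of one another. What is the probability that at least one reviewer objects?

0.652384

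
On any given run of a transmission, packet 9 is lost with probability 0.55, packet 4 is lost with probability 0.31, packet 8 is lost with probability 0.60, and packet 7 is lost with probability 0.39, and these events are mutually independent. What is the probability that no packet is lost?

P(none) = (1 − 0.55) × (1 − 0.31) × (1 − 0.60) × (1 − 0.39) = 0.45 × 0.69 × 0.40 × 0.61 = 0.075762

0.075762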